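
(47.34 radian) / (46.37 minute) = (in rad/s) 0.01702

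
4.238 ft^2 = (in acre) 9.729e-05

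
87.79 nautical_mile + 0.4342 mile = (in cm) 1.633e+07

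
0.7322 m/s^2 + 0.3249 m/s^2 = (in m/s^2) 1.057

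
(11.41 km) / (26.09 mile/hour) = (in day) 0.01132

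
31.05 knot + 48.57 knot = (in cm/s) 4096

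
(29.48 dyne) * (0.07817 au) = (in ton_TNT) 0.000824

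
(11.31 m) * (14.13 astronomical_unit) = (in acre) 5.908e+09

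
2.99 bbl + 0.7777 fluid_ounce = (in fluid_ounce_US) 1.608e+04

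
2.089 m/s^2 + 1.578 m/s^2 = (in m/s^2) 3.667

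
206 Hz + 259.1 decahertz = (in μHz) 2.797e+09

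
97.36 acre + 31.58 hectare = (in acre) 175.4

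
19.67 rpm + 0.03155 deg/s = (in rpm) 19.68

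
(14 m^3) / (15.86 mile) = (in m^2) 0.0005485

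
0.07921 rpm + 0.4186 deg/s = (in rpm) 0.149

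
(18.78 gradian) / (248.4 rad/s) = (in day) 1.375e-08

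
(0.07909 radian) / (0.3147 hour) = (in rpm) 0.0006666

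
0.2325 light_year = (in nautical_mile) 1.188e+12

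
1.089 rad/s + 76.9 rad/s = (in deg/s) 4468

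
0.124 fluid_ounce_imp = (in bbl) 2.216e-05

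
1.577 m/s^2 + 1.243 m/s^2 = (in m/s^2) 2.82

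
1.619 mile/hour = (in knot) 1.407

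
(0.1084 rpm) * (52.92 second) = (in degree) 34.42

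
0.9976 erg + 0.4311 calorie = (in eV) 1.126e+19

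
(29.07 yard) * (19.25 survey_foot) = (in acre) 0.03854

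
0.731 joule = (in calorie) 0.1747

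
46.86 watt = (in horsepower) 0.06284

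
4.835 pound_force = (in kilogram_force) 2.193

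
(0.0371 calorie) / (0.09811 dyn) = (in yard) 1.73e+05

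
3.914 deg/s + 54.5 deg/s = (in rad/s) 1.02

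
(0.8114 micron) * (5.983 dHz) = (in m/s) 4.855e-07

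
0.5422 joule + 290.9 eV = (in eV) 3.384e+18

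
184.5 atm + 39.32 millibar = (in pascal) 1.87e+07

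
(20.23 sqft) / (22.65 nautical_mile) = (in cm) 0.00448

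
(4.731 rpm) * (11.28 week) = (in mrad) 3.38e+09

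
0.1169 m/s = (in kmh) 0.4208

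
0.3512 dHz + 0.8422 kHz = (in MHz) 0.0008422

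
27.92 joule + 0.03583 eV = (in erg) 2.792e+08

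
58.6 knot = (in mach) 0.08854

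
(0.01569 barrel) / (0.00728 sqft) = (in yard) 4.034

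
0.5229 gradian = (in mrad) 8.214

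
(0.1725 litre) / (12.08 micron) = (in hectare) 0.001428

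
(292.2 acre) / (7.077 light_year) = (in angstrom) 0.1766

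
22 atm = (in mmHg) 1.672e+04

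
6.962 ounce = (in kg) 0.1974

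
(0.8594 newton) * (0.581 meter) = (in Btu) 0.0004733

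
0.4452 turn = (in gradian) 178.1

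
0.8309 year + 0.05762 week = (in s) 2.624e+07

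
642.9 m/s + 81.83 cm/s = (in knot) 1251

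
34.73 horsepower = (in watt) 2.59e+04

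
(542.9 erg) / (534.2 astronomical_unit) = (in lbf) 1.527e-19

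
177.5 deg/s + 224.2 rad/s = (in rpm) 2171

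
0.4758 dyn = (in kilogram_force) 4.852e-07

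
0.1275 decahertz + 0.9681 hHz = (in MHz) 9.809e-05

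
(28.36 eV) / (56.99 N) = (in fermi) 7.973e-05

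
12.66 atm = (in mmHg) 9622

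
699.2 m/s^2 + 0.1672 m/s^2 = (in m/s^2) 699.4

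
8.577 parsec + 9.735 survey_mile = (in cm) 2.647e+19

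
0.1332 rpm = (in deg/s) 0.7992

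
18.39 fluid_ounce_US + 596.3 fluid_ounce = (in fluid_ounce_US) 614.7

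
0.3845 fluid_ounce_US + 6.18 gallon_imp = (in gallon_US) 7.425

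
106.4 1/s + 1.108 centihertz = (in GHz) 1.064e-07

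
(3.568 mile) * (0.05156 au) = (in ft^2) 4.767e+14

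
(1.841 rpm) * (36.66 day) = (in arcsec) 1.26e+11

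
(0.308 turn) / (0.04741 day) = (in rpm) 0.004511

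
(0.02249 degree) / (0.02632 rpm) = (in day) 1.648e-06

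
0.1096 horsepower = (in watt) 81.73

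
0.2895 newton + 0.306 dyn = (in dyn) 2.895e+04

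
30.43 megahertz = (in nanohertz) 3.043e+16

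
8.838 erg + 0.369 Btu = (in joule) 389.3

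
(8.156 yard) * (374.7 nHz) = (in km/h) 1.006e-05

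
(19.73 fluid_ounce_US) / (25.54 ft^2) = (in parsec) 7.969e-21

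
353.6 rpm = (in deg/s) 2122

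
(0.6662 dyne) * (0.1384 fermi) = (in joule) 9.22e-22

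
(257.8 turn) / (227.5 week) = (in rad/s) 1.177e-05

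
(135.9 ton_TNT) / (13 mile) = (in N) 2.718e+07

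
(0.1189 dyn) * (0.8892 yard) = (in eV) 6.034e+12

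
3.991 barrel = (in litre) 634.5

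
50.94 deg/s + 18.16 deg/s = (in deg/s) 69.1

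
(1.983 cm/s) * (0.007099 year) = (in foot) 1.457e+04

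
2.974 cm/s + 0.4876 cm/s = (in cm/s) 3.462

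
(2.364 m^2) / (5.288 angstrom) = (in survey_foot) 1.467e+10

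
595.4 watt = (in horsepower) 0.7984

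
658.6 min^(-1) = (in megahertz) 1.098e-05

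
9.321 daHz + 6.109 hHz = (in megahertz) 0.0007041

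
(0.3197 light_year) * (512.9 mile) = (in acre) 6.169e+17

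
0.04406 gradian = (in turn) 0.0001102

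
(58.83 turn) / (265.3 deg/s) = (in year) 2.531e-06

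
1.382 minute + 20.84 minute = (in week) 0.002205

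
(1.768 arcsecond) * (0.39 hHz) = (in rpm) 0.003192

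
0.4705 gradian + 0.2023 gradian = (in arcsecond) 2180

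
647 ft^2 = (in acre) 0.01485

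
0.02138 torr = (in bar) 2.85e-05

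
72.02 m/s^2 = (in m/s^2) 72.02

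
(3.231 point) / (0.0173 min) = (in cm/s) 0.1098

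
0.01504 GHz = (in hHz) 1.504e+05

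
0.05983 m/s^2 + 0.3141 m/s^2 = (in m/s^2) 0.3739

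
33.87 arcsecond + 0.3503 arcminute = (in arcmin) 0.9148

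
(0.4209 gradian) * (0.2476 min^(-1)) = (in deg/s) 0.001563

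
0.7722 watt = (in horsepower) 0.001036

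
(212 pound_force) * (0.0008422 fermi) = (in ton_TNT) 1.898e-25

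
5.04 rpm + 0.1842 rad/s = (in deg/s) 40.79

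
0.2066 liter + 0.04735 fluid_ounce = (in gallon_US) 0.05495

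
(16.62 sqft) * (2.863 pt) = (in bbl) 0.009809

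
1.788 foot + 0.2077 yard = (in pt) 2083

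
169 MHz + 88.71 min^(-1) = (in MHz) 169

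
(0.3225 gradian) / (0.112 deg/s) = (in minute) 0.04319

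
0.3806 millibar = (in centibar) 0.03806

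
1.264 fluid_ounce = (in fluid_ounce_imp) 1.316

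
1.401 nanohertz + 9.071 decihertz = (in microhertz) 9.071e+05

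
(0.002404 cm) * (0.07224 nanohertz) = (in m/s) 1.737e-15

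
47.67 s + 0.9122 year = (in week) 47.56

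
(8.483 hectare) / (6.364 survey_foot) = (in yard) 4.783e+04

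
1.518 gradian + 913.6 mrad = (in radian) 0.9374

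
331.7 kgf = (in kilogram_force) 331.7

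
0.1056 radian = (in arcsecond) 2.178e+04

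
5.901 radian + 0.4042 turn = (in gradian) 537.3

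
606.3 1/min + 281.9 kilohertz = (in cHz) 2.819e+07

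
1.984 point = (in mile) 4.349e-07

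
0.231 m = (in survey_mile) 0.0001435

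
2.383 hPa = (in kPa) 0.2383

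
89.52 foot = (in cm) 2729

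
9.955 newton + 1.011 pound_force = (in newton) 14.45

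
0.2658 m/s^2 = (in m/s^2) 0.2658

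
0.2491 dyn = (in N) 2.491e-06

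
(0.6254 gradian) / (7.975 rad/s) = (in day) 1.426e-08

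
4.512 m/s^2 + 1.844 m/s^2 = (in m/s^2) 6.356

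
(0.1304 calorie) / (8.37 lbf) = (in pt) 41.54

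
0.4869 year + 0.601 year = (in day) 397.1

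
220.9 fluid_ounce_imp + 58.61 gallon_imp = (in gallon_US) 72.05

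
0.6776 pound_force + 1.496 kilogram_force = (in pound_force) 3.976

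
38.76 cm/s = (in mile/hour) 0.867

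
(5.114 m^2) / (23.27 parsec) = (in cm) 7.122e-16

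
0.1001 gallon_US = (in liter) 0.3789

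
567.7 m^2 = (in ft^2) 6111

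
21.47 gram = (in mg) 2.147e+04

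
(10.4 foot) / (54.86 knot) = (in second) 0.1123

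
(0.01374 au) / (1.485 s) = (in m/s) 1.384e+09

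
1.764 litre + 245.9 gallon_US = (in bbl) 5.866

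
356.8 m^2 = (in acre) 0.08817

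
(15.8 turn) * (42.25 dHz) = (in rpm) 4005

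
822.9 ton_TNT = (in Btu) 3.263e+09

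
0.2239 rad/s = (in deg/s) 12.83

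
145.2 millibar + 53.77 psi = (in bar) 3.853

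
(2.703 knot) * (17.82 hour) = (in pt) 2.529e+08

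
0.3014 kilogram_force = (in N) 2.956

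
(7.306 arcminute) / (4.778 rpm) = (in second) 0.004247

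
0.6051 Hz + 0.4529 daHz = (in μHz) 5.134e+06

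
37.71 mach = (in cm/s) 1.284e+06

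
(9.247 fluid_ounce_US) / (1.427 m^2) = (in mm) 0.1916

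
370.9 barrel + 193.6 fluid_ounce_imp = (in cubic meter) 58.97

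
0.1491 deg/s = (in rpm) 0.02485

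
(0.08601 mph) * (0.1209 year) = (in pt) 4.156e+08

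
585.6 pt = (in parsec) 6.695e-18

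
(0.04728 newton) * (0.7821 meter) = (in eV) 2.308e+17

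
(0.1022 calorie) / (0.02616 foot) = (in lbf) 12.06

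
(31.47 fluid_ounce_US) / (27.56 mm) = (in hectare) 3.377e-06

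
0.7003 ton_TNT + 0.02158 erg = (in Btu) 2.777e+06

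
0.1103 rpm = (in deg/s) 0.6618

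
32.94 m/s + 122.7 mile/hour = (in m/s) 87.79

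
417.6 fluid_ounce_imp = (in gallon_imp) 2.61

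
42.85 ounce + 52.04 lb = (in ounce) 875.5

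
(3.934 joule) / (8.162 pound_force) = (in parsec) 3.512e-18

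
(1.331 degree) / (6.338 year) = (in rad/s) 1.162e-10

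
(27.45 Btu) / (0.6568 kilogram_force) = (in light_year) 4.753e-13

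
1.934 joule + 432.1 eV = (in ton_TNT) 4.622e-10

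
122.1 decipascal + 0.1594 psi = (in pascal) 1111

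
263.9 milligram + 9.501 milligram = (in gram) 0.2734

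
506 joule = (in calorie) 120.9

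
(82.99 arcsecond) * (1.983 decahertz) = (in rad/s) 0.007979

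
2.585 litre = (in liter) 2.585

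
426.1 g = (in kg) 0.4261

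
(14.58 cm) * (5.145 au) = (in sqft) 1.208e+12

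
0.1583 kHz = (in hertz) 158.3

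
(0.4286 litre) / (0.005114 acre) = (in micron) 20.71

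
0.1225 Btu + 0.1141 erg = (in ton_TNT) 3.089e-08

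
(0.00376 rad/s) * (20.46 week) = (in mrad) 4.653e+07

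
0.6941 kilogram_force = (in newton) 6.807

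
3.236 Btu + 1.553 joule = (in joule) 3416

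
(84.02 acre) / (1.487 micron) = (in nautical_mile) 1.235e+08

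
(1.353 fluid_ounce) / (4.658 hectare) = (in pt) 2.435e-06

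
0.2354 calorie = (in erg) 9.849e+06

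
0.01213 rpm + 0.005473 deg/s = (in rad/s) 0.001366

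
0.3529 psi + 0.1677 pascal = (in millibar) 24.33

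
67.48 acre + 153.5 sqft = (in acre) 67.48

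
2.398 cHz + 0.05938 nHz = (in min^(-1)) 1.439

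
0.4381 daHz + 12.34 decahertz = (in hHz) 1.278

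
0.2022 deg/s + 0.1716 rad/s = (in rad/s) 0.1751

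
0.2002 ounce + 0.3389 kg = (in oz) 12.15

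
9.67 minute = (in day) 0.006715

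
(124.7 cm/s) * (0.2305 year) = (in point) 2.569e+10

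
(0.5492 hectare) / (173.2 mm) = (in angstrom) 3.171e+14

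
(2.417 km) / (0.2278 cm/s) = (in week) 1.754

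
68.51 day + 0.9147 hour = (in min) 9.871e+04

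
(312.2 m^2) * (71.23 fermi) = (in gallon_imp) 4.892e-09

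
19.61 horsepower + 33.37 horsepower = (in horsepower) 52.98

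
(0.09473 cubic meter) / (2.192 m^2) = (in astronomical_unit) 2.889e-13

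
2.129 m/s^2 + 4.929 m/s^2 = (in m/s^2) 7.058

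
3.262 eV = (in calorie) 1.249e-19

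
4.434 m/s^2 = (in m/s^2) 4.434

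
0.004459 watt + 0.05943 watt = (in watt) 0.06389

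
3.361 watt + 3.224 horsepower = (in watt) 2407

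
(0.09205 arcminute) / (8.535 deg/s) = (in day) 2.08e-09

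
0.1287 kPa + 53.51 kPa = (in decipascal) 5.364e+05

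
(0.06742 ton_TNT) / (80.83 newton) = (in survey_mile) 2168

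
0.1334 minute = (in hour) 0.002223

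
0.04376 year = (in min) 2.3e+04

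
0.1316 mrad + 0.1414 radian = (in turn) 0.02253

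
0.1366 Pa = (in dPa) 1.366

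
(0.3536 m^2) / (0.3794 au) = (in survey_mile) 3.871e-15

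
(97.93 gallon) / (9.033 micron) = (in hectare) 4.104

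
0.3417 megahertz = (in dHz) 3.417e+06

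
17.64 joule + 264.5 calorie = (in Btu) 1.066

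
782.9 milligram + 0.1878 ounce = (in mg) 6107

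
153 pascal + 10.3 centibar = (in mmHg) 78.4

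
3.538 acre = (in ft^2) 1.541e+05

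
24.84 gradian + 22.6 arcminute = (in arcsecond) 8.184e+04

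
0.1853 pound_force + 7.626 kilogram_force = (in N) 75.61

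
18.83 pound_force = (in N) 83.76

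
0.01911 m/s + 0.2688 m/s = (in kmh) 1.036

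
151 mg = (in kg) 0.000151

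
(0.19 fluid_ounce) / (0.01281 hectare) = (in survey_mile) 2.726e-11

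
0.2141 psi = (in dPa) 1.476e+04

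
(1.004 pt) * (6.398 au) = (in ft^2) 3.649e+09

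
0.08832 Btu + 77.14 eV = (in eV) 5.816e+20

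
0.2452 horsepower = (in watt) 182.8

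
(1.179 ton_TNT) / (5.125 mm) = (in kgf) 9.815e+10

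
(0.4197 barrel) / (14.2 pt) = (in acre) 0.003292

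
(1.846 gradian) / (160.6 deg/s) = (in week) 1.71e-08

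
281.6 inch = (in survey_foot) 23.47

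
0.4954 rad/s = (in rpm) 4.731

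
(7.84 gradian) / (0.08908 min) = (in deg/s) 1.32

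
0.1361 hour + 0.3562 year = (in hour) 3120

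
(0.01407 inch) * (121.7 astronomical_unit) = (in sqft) 7.003e+10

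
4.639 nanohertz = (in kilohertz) 4.639e-12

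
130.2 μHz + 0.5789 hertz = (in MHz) 5.79e-07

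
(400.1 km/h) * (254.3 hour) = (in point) 2.884e+11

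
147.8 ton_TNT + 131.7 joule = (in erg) 6.184e+18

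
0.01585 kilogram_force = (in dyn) 1.554e+04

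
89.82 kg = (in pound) 198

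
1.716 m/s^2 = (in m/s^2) 1.716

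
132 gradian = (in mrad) 2073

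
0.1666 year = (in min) 8.756e+04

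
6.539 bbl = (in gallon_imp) 228.7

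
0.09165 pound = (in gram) 41.57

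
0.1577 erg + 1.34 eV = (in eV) 9.843e+10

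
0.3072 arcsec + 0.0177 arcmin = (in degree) 0.0003803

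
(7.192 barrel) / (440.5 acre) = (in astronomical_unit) 4.288e-18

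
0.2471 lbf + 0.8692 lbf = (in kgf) 0.5063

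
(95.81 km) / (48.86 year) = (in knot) 0.0001209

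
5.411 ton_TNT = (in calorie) 5.411e+09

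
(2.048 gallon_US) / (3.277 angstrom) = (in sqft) 2.546e+08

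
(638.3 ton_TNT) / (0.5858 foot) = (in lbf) 3.363e+12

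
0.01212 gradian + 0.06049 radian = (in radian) 0.06068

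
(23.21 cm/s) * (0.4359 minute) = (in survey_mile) 0.003772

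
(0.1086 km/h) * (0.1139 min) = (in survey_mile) 0.0001281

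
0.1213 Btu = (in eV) 7.988e+20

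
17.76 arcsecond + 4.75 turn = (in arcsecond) 6.156e+06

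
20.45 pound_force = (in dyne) 9.097e+06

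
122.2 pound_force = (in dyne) 5.436e+07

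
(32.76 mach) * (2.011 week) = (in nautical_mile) 7.326e+06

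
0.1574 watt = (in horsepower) 0.0002111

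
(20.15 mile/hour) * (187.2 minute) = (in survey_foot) 3.319e+05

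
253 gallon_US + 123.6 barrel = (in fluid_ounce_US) 6.969e+05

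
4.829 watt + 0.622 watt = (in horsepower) 0.00731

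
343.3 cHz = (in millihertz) 3433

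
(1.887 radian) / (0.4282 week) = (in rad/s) 7.286e-06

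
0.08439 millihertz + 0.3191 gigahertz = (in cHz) 3.191e+10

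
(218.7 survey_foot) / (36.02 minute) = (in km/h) 0.111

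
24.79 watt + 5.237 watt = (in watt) 30.03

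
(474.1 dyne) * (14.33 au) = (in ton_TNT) 2.429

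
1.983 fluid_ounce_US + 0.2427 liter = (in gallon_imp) 0.06629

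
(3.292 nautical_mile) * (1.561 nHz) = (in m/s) 9.517e-06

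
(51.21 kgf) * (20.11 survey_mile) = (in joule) 1.625e+07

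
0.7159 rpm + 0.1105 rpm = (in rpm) 0.8264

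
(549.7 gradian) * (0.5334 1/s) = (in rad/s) 4.606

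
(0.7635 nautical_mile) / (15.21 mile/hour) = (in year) 6.594e-06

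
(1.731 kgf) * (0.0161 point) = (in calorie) 2.304e-05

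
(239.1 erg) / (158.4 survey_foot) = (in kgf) 5.05e-08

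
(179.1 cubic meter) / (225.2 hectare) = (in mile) 4.942e-08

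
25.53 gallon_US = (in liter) 96.64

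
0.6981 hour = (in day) 0.02909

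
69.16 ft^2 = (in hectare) 0.0006425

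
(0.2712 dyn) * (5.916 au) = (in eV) 1.498e+25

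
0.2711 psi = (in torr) 14.02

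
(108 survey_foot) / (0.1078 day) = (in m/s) 0.003534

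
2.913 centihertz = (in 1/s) 0.02913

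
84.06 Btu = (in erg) 8.869e+11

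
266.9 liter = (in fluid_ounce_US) 9025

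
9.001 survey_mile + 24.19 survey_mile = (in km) 53.42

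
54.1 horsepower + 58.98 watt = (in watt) 4.04e+04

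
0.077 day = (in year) 0.000211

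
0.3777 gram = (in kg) 0.0003777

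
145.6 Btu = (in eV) 9.588e+23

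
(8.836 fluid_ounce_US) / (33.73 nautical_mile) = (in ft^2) 4.503e-08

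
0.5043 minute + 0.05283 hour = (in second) 220.4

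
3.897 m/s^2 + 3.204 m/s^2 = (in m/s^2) 7.101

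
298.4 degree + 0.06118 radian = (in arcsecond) 1.087e+06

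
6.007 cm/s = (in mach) 0.0001764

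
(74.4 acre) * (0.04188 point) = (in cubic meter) 4.448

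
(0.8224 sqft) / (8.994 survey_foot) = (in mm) 27.87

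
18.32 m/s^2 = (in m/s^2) 18.32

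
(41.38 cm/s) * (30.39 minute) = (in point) 2.139e+06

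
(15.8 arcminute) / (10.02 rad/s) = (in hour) 1.274e-07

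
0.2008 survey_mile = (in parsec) 1.047e-14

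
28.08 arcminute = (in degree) 0.468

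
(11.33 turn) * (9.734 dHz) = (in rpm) 661.7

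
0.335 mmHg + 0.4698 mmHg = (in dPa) 1073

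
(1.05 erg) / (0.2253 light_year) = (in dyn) 4.926e-18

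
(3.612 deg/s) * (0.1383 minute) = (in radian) 0.5231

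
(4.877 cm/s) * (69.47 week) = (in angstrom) 2.049e+16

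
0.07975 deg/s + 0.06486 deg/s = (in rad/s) 0.002524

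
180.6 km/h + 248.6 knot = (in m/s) 178.1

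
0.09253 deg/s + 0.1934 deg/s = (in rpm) 0.04765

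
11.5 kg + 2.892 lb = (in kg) 12.81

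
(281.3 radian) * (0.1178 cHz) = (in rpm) 3.164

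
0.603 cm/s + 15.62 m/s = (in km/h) 56.25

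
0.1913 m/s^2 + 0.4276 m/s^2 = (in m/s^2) 0.6189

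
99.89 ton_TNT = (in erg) 4.179e+18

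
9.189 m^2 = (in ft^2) 98.91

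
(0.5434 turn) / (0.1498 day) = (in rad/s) 0.0002638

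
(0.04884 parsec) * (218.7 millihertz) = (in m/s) 3.296e+14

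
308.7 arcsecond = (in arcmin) 5.145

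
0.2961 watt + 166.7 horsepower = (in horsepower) 166.7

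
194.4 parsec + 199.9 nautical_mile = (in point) 1.7e+22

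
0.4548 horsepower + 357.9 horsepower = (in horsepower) 358.4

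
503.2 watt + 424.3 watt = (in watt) 927.5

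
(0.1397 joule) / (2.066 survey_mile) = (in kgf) 4.284e-06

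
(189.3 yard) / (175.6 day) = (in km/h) 4.107e-05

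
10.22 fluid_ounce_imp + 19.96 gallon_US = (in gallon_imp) 16.68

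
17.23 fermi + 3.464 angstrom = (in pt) 9.82e-07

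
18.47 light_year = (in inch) 6.88e+18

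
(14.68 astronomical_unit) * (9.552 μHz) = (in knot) 4.078e+07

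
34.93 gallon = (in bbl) 0.8317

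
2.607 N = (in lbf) 0.5861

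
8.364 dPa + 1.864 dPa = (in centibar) 0.001023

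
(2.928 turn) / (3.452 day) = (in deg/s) 0.003534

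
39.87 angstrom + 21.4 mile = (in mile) 21.4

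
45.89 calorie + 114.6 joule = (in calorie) 73.28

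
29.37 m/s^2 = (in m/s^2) 29.37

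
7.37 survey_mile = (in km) 11.86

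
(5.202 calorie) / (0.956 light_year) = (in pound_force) 5.41e-16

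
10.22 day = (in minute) 1.472e+04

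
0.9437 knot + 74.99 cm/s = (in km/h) 4.447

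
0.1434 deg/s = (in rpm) 0.0239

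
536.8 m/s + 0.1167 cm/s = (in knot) 1043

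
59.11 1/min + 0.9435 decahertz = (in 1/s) 10.42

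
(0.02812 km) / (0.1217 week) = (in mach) 1.122e-06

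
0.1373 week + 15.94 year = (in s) 5.028e+08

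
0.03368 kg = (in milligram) 3.368e+04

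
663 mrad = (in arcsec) 1.368e+05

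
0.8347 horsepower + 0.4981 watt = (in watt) 622.9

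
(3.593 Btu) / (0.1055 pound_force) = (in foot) 2.65e+04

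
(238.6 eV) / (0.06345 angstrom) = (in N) 6.025e-06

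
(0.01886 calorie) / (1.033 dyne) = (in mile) 4.747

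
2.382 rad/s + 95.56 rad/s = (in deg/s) 5612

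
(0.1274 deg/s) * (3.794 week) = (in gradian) 3.248e+05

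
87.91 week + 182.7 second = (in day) 615.4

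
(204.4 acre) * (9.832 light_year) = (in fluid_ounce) 2.602e+27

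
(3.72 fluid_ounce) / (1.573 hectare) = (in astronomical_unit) 4.675e-20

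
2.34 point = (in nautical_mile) 4.457e-07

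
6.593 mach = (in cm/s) 2.245e+05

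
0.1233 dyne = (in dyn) 0.1233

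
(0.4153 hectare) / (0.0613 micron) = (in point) 1.92e+14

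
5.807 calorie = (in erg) 2.43e+08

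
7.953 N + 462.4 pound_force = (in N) 2065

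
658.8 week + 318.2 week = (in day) 6839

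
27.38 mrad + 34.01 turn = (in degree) 1.225e+04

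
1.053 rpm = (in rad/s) 0.1103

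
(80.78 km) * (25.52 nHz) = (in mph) 0.004611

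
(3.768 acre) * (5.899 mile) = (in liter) 1.448e+11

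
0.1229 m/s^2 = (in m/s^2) 0.1229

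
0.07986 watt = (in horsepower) 0.0001071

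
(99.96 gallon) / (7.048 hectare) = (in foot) 1.761e-05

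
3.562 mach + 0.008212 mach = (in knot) 2363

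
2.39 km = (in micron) 2.39e+09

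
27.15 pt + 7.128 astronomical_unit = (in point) 3.023e+15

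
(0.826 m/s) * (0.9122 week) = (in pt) 1.292e+09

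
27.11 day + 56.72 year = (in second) 1.791e+09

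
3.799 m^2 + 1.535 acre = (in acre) 1.536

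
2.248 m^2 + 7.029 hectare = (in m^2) 7.029e+04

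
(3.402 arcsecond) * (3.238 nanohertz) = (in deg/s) 3.06e-12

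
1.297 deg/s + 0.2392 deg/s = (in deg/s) 1.536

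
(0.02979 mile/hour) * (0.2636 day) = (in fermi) 3.033e+17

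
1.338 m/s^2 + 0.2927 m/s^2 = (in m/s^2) 1.631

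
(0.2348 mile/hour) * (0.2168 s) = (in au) 1.521e-13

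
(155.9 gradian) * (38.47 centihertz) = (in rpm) 8.996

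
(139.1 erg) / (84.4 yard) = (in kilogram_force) 1.838e-08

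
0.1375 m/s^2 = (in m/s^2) 0.1375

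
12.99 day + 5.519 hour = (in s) 1.142e+06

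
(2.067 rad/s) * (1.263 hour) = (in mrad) 9.398e+06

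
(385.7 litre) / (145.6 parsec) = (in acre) 2.121e-23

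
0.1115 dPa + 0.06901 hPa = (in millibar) 0.06912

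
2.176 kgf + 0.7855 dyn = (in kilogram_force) 2.176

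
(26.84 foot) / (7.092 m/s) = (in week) 1.907e-06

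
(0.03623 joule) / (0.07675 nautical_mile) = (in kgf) 2.599e-05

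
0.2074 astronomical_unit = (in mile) 1.928e+07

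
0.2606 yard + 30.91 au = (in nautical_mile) 2.497e+09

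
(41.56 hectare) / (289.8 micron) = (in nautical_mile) 7.743e+05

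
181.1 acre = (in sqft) 7.889e+06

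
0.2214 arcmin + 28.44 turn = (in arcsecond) 3.686e+07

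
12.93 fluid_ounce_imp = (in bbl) 0.002311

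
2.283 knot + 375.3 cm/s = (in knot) 9.578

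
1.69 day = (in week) 0.2414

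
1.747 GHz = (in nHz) 1.747e+18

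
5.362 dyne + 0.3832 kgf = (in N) 3.758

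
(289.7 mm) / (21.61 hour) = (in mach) 1.094e-08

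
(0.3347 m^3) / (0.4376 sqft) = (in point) 2.334e+04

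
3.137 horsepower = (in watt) 2339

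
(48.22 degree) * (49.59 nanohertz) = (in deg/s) 2.391e-06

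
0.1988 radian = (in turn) 0.03164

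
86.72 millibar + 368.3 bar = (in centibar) 3.684e+04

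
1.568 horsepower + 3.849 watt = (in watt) 1173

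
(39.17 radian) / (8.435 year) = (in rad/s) 1.473e-07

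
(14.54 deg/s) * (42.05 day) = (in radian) 9.22e+05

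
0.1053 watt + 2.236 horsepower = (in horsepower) 2.236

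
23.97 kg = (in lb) 52.84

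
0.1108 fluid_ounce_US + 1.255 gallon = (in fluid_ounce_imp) 167.3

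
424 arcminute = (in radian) 0.1233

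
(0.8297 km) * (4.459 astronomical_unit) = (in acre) 1.368e+11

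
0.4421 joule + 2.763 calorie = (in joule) 12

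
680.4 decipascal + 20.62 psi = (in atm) 1.404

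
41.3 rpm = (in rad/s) 4.325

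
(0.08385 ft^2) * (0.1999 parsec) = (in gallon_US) 1.269e+16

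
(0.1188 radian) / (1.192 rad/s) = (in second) 0.09966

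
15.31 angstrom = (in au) 1.023e-20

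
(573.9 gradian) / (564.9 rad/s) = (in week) 2.639e-08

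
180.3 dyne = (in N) 0.001803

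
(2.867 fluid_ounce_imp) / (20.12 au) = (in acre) 6.688e-21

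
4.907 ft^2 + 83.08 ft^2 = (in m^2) 8.174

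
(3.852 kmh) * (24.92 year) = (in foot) 2.759e+09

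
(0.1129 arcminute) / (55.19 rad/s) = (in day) 6.887e-12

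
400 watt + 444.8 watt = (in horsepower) 1.133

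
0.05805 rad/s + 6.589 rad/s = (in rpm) 63.47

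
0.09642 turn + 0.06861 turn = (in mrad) 1037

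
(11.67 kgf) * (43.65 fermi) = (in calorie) 1.194e-12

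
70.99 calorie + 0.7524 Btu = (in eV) 6.809e+21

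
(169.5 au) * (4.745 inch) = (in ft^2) 3.29e+13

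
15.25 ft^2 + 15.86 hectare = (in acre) 39.19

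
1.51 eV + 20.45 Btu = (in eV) 1.347e+23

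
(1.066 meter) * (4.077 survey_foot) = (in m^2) 1.325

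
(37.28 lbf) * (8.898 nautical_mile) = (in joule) 2.733e+06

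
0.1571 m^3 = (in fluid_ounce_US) 5312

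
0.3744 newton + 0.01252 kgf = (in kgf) 0.0507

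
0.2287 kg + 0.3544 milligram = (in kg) 0.2287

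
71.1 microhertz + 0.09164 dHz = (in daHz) 0.0009235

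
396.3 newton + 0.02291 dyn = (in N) 396.3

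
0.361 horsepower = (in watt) 269.2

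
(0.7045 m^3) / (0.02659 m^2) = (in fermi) 2.649e+16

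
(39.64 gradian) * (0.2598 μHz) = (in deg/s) 9.269e-06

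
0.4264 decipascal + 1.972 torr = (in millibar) 2.63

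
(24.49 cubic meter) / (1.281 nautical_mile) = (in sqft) 0.1111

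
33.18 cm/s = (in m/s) 0.3318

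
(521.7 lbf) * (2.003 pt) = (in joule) 1.64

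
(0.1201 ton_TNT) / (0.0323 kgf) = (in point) 4.497e+12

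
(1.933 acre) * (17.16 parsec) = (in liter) 4.142e+24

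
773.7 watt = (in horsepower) 1.038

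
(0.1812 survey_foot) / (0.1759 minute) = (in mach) 1.537e-05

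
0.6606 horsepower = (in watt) 492.6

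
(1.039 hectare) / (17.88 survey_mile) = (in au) 2.414e-12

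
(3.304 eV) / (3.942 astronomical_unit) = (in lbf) 2.018e-31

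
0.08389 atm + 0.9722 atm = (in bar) 1.07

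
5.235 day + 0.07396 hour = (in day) 5.238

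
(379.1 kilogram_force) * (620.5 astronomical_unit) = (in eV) 2.154e+36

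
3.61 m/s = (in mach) 0.0106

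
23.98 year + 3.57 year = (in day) 1.006e+04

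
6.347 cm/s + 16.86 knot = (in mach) 0.02566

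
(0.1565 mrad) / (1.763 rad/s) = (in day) 1.027e-09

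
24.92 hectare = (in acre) 61.58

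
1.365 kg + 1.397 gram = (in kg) 1.366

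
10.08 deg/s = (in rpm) 1.68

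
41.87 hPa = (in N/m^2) 4187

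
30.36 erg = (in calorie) 7.256e-07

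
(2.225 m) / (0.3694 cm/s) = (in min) 10.04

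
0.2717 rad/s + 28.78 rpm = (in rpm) 31.37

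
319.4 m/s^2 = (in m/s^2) 319.4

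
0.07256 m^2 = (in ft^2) 0.781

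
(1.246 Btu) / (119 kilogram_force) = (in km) 0.001126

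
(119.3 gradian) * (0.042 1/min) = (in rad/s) 0.001312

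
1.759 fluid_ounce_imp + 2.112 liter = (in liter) 2.162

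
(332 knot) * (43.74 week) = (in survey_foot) 1.482e+10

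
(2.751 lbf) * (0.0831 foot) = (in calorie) 0.07408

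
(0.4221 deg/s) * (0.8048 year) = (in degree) 1.071e+07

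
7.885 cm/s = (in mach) 0.0002316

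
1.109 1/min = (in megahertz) 1.848e-08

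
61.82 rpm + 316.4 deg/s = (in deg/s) 687.3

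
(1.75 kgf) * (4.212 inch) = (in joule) 1.836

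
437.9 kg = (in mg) 4.379e+08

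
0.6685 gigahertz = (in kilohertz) 6.685e+05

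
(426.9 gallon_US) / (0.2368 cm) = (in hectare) 0.06824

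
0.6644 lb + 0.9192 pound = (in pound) 1.584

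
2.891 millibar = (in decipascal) 2891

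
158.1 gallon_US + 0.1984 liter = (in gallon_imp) 131.7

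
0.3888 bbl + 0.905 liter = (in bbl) 0.3945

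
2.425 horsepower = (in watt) 1808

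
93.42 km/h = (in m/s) 25.95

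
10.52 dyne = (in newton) 0.0001052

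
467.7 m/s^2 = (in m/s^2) 467.7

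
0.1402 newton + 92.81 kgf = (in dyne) 9.103e+07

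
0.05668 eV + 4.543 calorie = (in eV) 1.186e+20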